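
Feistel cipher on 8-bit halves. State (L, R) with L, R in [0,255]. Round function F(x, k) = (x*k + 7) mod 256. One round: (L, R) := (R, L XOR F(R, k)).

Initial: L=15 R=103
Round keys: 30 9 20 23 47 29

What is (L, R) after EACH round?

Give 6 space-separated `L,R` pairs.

Answer: 103,22 22,170 170,89 89,172 172,194 194,173

Derivation:
Round 1 (k=30): L=103 R=22
Round 2 (k=9): L=22 R=170
Round 3 (k=20): L=170 R=89
Round 4 (k=23): L=89 R=172
Round 5 (k=47): L=172 R=194
Round 6 (k=29): L=194 R=173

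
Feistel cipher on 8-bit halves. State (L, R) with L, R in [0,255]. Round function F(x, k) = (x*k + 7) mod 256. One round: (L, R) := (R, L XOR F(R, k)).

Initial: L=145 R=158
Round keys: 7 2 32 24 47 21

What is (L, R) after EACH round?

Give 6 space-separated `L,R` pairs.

Answer: 158,200 200,9 9,239 239,102 102,46 46,171

Derivation:
Round 1 (k=7): L=158 R=200
Round 2 (k=2): L=200 R=9
Round 3 (k=32): L=9 R=239
Round 4 (k=24): L=239 R=102
Round 5 (k=47): L=102 R=46
Round 6 (k=21): L=46 R=171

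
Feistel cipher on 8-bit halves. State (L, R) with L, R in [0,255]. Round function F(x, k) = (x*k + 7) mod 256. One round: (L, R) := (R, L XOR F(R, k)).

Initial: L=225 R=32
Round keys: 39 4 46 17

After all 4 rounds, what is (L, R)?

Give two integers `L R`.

Answer: 95 105

Derivation:
Round 1 (k=39): L=32 R=6
Round 2 (k=4): L=6 R=63
Round 3 (k=46): L=63 R=95
Round 4 (k=17): L=95 R=105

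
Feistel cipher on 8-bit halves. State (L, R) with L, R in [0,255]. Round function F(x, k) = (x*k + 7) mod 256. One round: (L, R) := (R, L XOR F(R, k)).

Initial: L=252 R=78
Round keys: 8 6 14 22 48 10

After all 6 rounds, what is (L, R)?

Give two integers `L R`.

Answer: 37 13

Derivation:
Round 1 (k=8): L=78 R=139
Round 2 (k=6): L=139 R=7
Round 3 (k=14): L=7 R=226
Round 4 (k=22): L=226 R=116
Round 5 (k=48): L=116 R=37
Round 6 (k=10): L=37 R=13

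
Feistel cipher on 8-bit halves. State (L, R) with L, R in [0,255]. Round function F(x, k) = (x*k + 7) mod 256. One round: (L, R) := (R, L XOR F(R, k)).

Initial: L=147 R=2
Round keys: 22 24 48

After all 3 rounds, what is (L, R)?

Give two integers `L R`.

Answer: 5 87

Derivation:
Round 1 (k=22): L=2 R=160
Round 2 (k=24): L=160 R=5
Round 3 (k=48): L=5 R=87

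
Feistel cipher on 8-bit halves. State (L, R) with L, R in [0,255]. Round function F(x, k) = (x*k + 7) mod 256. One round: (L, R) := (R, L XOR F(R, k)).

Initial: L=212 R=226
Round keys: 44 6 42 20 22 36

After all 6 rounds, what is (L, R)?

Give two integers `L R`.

Round 1 (k=44): L=226 R=11
Round 2 (k=6): L=11 R=171
Round 3 (k=42): L=171 R=30
Round 4 (k=20): L=30 R=244
Round 5 (k=22): L=244 R=225
Round 6 (k=36): L=225 R=95

Answer: 225 95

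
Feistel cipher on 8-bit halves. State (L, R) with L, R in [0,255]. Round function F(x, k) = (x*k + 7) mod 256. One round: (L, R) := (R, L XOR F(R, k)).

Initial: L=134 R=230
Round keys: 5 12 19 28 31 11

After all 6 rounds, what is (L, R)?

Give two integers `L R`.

Answer: 116 125

Derivation:
Round 1 (k=5): L=230 R=3
Round 2 (k=12): L=3 R=205
Round 3 (k=19): L=205 R=61
Round 4 (k=28): L=61 R=126
Round 5 (k=31): L=126 R=116
Round 6 (k=11): L=116 R=125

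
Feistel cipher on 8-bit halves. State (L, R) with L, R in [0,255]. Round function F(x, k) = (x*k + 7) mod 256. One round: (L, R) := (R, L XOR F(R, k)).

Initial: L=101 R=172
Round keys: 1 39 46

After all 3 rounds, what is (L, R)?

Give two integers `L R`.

Answer: 13 139

Derivation:
Round 1 (k=1): L=172 R=214
Round 2 (k=39): L=214 R=13
Round 3 (k=46): L=13 R=139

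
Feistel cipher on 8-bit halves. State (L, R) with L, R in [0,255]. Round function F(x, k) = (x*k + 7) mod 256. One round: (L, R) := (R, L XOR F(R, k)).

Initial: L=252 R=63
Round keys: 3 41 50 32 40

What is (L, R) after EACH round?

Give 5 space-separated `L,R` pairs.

Round 1 (k=3): L=63 R=56
Round 2 (k=41): L=56 R=192
Round 3 (k=50): L=192 R=191
Round 4 (k=32): L=191 R=39
Round 5 (k=40): L=39 R=160

Answer: 63,56 56,192 192,191 191,39 39,160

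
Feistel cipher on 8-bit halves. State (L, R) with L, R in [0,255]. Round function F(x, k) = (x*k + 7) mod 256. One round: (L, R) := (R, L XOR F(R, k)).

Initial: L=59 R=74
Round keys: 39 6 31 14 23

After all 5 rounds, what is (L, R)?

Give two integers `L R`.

Round 1 (k=39): L=74 R=118
Round 2 (k=6): L=118 R=129
Round 3 (k=31): L=129 R=208
Round 4 (k=14): L=208 R=230
Round 5 (k=23): L=230 R=97

Answer: 230 97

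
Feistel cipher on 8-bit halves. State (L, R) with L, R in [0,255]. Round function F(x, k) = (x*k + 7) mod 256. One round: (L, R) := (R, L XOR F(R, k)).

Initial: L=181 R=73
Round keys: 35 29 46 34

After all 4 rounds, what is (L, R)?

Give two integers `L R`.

Answer: 182 184

Derivation:
Round 1 (k=35): L=73 R=183
Round 2 (k=29): L=183 R=139
Round 3 (k=46): L=139 R=182
Round 4 (k=34): L=182 R=184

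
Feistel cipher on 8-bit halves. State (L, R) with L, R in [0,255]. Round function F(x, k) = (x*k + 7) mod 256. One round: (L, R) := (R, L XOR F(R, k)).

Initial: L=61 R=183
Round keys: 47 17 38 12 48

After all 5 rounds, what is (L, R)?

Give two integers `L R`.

Answer: 116 163

Derivation:
Round 1 (k=47): L=183 R=157
Round 2 (k=17): L=157 R=195
Round 3 (k=38): L=195 R=100
Round 4 (k=12): L=100 R=116
Round 5 (k=48): L=116 R=163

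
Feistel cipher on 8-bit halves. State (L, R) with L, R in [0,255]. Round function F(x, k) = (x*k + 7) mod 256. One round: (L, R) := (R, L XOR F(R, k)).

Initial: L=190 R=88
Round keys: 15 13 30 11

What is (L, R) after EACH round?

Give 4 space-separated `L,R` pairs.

Answer: 88,145 145,60 60,158 158,237

Derivation:
Round 1 (k=15): L=88 R=145
Round 2 (k=13): L=145 R=60
Round 3 (k=30): L=60 R=158
Round 4 (k=11): L=158 R=237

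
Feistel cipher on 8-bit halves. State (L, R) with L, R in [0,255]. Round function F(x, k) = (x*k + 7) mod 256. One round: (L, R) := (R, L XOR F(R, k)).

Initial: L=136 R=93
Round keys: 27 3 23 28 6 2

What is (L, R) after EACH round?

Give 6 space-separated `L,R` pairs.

Answer: 93,94 94,124 124,117 117,175 175,84 84,0

Derivation:
Round 1 (k=27): L=93 R=94
Round 2 (k=3): L=94 R=124
Round 3 (k=23): L=124 R=117
Round 4 (k=28): L=117 R=175
Round 5 (k=6): L=175 R=84
Round 6 (k=2): L=84 R=0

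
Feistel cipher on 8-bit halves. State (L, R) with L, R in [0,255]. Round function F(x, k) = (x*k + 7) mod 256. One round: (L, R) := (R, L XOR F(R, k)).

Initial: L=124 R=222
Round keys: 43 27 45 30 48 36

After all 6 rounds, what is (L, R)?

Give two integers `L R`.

Round 1 (k=43): L=222 R=45
Round 2 (k=27): L=45 R=24
Round 3 (k=45): L=24 R=18
Round 4 (k=30): L=18 R=59
Round 5 (k=48): L=59 R=5
Round 6 (k=36): L=5 R=128

Answer: 5 128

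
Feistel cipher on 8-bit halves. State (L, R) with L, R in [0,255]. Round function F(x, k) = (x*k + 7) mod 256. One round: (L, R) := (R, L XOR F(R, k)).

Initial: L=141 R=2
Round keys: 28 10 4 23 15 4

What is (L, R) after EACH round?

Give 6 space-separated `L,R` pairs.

Answer: 2,178 178,249 249,89 89,255 255,161 161,116

Derivation:
Round 1 (k=28): L=2 R=178
Round 2 (k=10): L=178 R=249
Round 3 (k=4): L=249 R=89
Round 4 (k=23): L=89 R=255
Round 5 (k=15): L=255 R=161
Round 6 (k=4): L=161 R=116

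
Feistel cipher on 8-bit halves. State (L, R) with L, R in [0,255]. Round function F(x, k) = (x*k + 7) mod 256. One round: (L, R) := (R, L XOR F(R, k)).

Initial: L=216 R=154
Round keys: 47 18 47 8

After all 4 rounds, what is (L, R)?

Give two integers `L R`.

Round 1 (k=47): L=154 R=149
Round 2 (k=18): L=149 R=27
Round 3 (k=47): L=27 R=105
Round 4 (k=8): L=105 R=84

Answer: 105 84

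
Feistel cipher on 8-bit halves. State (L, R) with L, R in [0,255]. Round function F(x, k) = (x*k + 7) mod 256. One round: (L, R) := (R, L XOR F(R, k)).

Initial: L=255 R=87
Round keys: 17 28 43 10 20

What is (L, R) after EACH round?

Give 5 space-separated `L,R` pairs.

Answer: 87,49 49,52 52,242 242,79 79,193

Derivation:
Round 1 (k=17): L=87 R=49
Round 2 (k=28): L=49 R=52
Round 3 (k=43): L=52 R=242
Round 4 (k=10): L=242 R=79
Round 5 (k=20): L=79 R=193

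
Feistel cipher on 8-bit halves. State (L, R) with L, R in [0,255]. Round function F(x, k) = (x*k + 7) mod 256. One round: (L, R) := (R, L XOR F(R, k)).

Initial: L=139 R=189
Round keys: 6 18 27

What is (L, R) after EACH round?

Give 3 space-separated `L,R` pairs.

Answer: 189,254 254,94 94,15

Derivation:
Round 1 (k=6): L=189 R=254
Round 2 (k=18): L=254 R=94
Round 3 (k=27): L=94 R=15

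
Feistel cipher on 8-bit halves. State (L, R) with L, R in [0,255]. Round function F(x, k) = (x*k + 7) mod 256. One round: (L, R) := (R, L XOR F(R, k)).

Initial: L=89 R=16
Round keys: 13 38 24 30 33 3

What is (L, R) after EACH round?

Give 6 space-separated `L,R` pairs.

Answer: 16,142 142,11 11,129 129,46 46,116 116,77

Derivation:
Round 1 (k=13): L=16 R=142
Round 2 (k=38): L=142 R=11
Round 3 (k=24): L=11 R=129
Round 4 (k=30): L=129 R=46
Round 5 (k=33): L=46 R=116
Round 6 (k=3): L=116 R=77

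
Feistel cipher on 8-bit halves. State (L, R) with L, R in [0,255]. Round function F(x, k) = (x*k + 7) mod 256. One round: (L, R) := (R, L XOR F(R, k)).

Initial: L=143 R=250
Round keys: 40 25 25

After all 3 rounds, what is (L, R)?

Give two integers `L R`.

Answer: 37 60

Derivation:
Round 1 (k=40): L=250 R=152
Round 2 (k=25): L=152 R=37
Round 3 (k=25): L=37 R=60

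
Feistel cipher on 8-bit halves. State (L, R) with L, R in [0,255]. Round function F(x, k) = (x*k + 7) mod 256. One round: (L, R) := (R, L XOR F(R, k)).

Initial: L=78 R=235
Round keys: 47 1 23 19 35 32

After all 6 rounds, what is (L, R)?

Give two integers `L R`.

Round 1 (k=47): L=235 R=98
Round 2 (k=1): L=98 R=130
Round 3 (k=23): L=130 R=215
Round 4 (k=19): L=215 R=126
Round 5 (k=35): L=126 R=150
Round 6 (k=32): L=150 R=185

Answer: 150 185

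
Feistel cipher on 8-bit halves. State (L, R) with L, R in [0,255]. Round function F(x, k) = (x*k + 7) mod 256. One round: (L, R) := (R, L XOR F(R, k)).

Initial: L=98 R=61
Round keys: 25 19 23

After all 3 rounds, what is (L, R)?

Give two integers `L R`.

Round 1 (k=25): L=61 R=158
Round 2 (k=19): L=158 R=252
Round 3 (k=23): L=252 R=53

Answer: 252 53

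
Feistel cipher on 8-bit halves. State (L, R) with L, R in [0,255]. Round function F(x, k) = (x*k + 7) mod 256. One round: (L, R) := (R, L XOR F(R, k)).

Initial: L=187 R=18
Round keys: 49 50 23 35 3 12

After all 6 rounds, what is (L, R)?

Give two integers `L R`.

Answer: 1 153

Derivation:
Round 1 (k=49): L=18 R=194
Round 2 (k=50): L=194 R=249
Round 3 (k=23): L=249 R=164
Round 4 (k=35): L=164 R=138
Round 5 (k=3): L=138 R=1
Round 6 (k=12): L=1 R=153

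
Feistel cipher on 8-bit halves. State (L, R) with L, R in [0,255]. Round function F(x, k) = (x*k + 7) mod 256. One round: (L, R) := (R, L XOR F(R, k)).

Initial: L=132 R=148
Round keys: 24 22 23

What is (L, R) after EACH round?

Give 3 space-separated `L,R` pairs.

Round 1 (k=24): L=148 R=99
Round 2 (k=22): L=99 R=29
Round 3 (k=23): L=29 R=193

Answer: 148,99 99,29 29,193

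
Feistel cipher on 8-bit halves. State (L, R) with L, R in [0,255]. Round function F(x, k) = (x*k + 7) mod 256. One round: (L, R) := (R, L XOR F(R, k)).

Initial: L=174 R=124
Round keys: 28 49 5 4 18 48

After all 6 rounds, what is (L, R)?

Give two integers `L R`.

Round 1 (k=28): L=124 R=57
Round 2 (k=49): L=57 R=140
Round 3 (k=5): L=140 R=250
Round 4 (k=4): L=250 R=99
Round 5 (k=18): L=99 R=7
Round 6 (k=48): L=7 R=52

Answer: 7 52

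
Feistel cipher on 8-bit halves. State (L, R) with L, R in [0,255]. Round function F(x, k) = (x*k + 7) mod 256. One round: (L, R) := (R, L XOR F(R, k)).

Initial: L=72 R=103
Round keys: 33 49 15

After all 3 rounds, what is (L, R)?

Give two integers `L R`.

Round 1 (k=33): L=103 R=6
Round 2 (k=49): L=6 R=74
Round 3 (k=15): L=74 R=91

Answer: 74 91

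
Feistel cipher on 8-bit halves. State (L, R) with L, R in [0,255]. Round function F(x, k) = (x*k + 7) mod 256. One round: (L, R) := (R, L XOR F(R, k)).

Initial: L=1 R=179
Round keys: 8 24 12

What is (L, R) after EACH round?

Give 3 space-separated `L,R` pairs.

Answer: 179,158 158,100 100,41

Derivation:
Round 1 (k=8): L=179 R=158
Round 2 (k=24): L=158 R=100
Round 3 (k=12): L=100 R=41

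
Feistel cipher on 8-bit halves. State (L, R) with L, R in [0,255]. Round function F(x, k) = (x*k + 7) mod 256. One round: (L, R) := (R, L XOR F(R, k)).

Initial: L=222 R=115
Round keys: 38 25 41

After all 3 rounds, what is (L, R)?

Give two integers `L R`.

Round 1 (k=38): L=115 R=199
Round 2 (k=25): L=199 R=5
Round 3 (k=41): L=5 R=19

Answer: 5 19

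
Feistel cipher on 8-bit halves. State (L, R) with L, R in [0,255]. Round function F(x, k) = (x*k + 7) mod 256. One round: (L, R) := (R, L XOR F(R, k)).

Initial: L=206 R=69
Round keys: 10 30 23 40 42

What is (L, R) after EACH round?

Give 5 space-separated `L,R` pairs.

Answer: 69,119 119,188 188,156 156,219 219,105

Derivation:
Round 1 (k=10): L=69 R=119
Round 2 (k=30): L=119 R=188
Round 3 (k=23): L=188 R=156
Round 4 (k=40): L=156 R=219
Round 5 (k=42): L=219 R=105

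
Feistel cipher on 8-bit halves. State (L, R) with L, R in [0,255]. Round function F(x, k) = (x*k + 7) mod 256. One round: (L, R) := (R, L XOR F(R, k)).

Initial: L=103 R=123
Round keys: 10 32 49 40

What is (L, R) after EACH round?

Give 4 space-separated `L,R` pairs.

Answer: 123,178 178,60 60,49 49,147

Derivation:
Round 1 (k=10): L=123 R=178
Round 2 (k=32): L=178 R=60
Round 3 (k=49): L=60 R=49
Round 4 (k=40): L=49 R=147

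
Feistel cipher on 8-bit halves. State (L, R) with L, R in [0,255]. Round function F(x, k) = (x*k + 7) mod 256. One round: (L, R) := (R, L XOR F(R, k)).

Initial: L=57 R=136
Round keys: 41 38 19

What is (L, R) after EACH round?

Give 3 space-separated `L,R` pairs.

Round 1 (k=41): L=136 R=246
Round 2 (k=38): L=246 R=3
Round 3 (k=19): L=3 R=182

Answer: 136,246 246,3 3,182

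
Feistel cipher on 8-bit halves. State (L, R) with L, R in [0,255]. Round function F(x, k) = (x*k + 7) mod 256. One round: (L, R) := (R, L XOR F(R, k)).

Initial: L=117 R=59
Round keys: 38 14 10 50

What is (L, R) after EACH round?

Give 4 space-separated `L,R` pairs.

Answer: 59,188 188,116 116,51 51,137

Derivation:
Round 1 (k=38): L=59 R=188
Round 2 (k=14): L=188 R=116
Round 3 (k=10): L=116 R=51
Round 4 (k=50): L=51 R=137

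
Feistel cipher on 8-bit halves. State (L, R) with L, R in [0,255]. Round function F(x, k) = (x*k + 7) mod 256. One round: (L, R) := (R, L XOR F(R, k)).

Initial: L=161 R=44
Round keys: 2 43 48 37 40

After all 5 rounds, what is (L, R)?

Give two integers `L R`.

Round 1 (k=2): L=44 R=254
Round 2 (k=43): L=254 R=157
Round 3 (k=48): L=157 R=137
Round 4 (k=37): L=137 R=73
Round 5 (k=40): L=73 R=230

Answer: 73 230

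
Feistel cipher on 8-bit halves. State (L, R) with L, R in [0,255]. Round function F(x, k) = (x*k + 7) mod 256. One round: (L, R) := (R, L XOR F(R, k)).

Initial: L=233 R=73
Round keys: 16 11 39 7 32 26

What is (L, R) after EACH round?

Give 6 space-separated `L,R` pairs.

Answer: 73,126 126,56 56,241 241,166 166,54 54,37

Derivation:
Round 1 (k=16): L=73 R=126
Round 2 (k=11): L=126 R=56
Round 3 (k=39): L=56 R=241
Round 4 (k=7): L=241 R=166
Round 5 (k=32): L=166 R=54
Round 6 (k=26): L=54 R=37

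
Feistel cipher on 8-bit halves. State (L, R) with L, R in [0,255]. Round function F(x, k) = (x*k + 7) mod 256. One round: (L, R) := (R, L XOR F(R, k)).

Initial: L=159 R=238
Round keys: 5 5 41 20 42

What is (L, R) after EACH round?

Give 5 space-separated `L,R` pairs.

Answer: 238,50 50,239 239,124 124,88 88,11

Derivation:
Round 1 (k=5): L=238 R=50
Round 2 (k=5): L=50 R=239
Round 3 (k=41): L=239 R=124
Round 4 (k=20): L=124 R=88
Round 5 (k=42): L=88 R=11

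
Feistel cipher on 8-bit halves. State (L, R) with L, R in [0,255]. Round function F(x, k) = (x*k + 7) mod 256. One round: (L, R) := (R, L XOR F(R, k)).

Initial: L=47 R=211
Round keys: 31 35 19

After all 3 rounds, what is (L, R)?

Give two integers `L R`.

Answer: 75 35

Derivation:
Round 1 (k=31): L=211 R=187
Round 2 (k=35): L=187 R=75
Round 3 (k=19): L=75 R=35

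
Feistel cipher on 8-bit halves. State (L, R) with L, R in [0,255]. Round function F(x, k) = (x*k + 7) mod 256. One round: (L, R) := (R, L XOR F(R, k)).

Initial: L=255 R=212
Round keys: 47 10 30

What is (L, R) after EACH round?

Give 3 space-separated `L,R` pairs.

Round 1 (k=47): L=212 R=12
Round 2 (k=10): L=12 R=171
Round 3 (k=30): L=171 R=29

Answer: 212,12 12,171 171,29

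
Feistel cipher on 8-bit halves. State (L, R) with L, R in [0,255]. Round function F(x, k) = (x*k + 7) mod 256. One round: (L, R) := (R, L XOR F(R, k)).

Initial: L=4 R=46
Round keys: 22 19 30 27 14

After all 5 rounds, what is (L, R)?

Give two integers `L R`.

Round 1 (k=22): L=46 R=255
Round 2 (k=19): L=255 R=218
Round 3 (k=30): L=218 R=108
Round 4 (k=27): L=108 R=177
Round 5 (k=14): L=177 R=217

Answer: 177 217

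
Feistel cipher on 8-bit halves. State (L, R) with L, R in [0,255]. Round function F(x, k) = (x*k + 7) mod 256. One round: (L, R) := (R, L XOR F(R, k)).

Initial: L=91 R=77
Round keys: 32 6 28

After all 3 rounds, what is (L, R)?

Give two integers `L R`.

Answer: 162 67

Derivation:
Round 1 (k=32): L=77 R=252
Round 2 (k=6): L=252 R=162
Round 3 (k=28): L=162 R=67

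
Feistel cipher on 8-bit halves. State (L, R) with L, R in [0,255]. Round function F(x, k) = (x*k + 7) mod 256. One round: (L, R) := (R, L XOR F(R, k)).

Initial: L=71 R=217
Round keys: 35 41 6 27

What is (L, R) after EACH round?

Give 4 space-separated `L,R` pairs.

Round 1 (k=35): L=217 R=245
Round 2 (k=41): L=245 R=157
Round 3 (k=6): L=157 R=64
Round 4 (k=27): L=64 R=90

Answer: 217,245 245,157 157,64 64,90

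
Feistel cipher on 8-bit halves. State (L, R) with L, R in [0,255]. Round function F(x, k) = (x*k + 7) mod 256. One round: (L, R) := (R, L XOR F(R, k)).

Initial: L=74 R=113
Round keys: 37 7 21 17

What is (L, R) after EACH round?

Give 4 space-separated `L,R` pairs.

Answer: 113,22 22,208 208,1 1,200

Derivation:
Round 1 (k=37): L=113 R=22
Round 2 (k=7): L=22 R=208
Round 3 (k=21): L=208 R=1
Round 4 (k=17): L=1 R=200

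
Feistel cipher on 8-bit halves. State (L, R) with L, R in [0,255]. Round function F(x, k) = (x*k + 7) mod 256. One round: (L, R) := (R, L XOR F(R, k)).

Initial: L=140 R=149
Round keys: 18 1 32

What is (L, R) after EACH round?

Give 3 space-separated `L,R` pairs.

Answer: 149,13 13,129 129,42

Derivation:
Round 1 (k=18): L=149 R=13
Round 2 (k=1): L=13 R=129
Round 3 (k=32): L=129 R=42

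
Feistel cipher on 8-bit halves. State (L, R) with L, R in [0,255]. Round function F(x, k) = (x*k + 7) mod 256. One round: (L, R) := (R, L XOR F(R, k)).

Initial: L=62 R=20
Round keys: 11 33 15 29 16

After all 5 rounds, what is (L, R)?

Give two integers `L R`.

Answer: 217 61

Derivation:
Round 1 (k=11): L=20 R=221
Round 2 (k=33): L=221 R=144
Round 3 (k=15): L=144 R=170
Round 4 (k=29): L=170 R=217
Round 5 (k=16): L=217 R=61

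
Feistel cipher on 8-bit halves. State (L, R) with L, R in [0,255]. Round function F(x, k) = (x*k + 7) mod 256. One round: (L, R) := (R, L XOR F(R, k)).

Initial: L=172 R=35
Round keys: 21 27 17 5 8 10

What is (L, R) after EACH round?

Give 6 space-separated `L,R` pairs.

Answer: 35,74 74,246 246,23 23,140 140,112 112,235

Derivation:
Round 1 (k=21): L=35 R=74
Round 2 (k=27): L=74 R=246
Round 3 (k=17): L=246 R=23
Round 4 (k=5): L=23 R=140
Round 5 (k=8): L=140 R=112
Round 6 (k=10): L=112 R=235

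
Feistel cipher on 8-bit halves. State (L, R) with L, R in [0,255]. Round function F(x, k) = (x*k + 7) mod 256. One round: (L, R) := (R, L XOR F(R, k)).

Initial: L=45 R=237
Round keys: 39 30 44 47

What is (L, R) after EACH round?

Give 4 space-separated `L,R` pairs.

Answer: 237,15 15,36 36,56 56,107

Derivation:
Round 1 (k=39): L=237 R=15
Round 2 (k=30): L=15 R=36
Round 3 (k=44): L=36 R=56
Round 4 (k=47): L=56 R=107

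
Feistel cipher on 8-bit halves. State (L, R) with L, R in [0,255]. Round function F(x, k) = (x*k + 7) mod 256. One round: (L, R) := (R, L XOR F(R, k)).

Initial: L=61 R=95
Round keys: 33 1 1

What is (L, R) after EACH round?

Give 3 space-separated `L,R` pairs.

Answer: 95,123 123,221 221,159

Derivation:
Round 1 (k=33): L=95 R=123
Round 2 (k=1): L=123 R=221
Round 3 (k=1): L=221 R=159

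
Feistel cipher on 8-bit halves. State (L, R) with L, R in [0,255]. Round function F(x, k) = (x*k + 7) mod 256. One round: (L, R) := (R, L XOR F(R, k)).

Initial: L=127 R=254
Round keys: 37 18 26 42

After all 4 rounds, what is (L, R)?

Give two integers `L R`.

Round 1 (k=37): L=254 R=194
Round 2 (k=18): L=194 R=85
Round 3 (k=26): L=85 R=107
Round 4 (k=42): L=107 R=192

Answer: 107 192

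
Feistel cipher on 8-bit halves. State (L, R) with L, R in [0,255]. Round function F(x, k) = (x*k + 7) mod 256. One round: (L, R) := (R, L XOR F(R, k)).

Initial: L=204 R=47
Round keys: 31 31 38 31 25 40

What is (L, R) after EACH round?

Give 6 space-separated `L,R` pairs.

Answer: 47,116 116,60 60,155 155,240 240,236 236,23

Derivation:
Round 1 (k=31): L=47 R=116
Round 2 (k=31): L=116 R=60
Round 3 (k=38): L=60 R=155
Round 4 (k=31): L=155 R=240
Round 5 (k=25): L=240 R=236
Round 6 (k=40): L=236 R=23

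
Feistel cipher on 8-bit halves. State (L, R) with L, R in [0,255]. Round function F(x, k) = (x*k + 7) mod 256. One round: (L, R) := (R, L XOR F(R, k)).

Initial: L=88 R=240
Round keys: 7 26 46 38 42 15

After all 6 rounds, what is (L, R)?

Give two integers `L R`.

Answer: 225 184

Derivation:
Round 1 (k=7): L=240 R=207
Round 2 (k=26): L=207 R=253
Round 3 (k=46): L=253 R=178
Round 4 (k=38): L=178 R=142
Round 5 (k=42): L=142 R=225
Round 6 (k=15): L=225 R=184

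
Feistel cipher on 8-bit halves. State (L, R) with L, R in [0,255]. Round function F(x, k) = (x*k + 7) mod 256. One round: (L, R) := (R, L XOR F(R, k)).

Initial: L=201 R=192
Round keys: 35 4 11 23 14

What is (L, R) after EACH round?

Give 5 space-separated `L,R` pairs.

Answer: 192,142 142,255 255,114 114,186 186,65

Derivation:
Round 1 (k=35): L=192 R=142
Round 2 (k=4): L=142 R=255
Round 3 (k=11): L=255 R=114
Round 4 (k=23): L=114 R=186
Round 5 (k=14): L=186 R=65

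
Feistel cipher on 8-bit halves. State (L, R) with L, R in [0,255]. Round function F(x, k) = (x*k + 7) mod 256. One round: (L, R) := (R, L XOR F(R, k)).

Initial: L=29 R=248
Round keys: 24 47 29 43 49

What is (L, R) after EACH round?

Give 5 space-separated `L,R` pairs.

Round 1 (k=24): L=248 R=90
Round 2 (k=47): L=90 R=117
Round 3 (k=29): L=117 R=18
Round 4 (k=43): L=18 R=120
Round 5 (k=49): L=120 R=237

Answer: 248,90 90,117 117,18 18,120 120,237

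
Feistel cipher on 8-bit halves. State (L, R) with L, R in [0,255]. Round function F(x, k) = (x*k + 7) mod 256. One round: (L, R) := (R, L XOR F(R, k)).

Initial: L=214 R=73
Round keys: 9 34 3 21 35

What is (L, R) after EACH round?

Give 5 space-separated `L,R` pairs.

Answer: 73,78 78,42 42,203 203,132 132,216

Derivation:
Round 1 (k=9): L=73 R=78
Round 2 (k=34): L=78 R=42
Round 3 (k=3): L=42 R=203
Round 4 (k=21): L=203 R=132
Round 5 (k=35): L=132 R=216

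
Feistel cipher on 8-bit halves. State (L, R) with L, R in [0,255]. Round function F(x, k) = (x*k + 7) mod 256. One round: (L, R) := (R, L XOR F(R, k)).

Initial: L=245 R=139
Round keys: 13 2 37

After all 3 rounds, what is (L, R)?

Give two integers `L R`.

Round 1 (k=13): L=139 R=227
Round 2 (k=2): L=227 R=70
Round 3 (k=37): L=70 R=198

Answer: 70 198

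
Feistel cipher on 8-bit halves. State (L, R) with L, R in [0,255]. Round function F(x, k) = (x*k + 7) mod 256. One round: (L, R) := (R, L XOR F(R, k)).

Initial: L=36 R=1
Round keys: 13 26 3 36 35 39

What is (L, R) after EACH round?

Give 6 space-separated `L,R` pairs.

Answer: 1,48 48,230 230,137 137,173 173,39 39,85

Derivation:
Round 1 (k=13): L=1 R=48
Round 2 (k=26): L=48 R=230
Round 3 (k=3): L=230 R=137
Round 4 (k=36): L=137 R=173
Round 5 (k=35): L=173 R=39
Round 6 (k=39): L=39 R=85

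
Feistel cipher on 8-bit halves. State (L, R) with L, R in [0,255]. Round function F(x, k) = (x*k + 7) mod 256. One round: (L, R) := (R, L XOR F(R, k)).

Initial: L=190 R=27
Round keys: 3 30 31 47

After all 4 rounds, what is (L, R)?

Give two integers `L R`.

Round 1 (k=3): L=27 R=230
Round 2 (k=30): L=230 R=224
Round 3 (k=31): L=224 R=193
Round 4 (k=47): L=193 R=150

Answer: 193 150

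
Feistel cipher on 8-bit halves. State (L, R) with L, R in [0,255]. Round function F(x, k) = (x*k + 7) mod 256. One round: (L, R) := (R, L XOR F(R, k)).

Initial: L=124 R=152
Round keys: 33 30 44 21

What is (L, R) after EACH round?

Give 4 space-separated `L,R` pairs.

Answer: 152,227 227,57 57,48 48,206

Derivation:
Round 1 (k=33): L=152 R=227
Round 2 (k=30): L=227 R=57
Round 3 (k=44): L=57 R=48
Round 4 (k=21): L=48 R=206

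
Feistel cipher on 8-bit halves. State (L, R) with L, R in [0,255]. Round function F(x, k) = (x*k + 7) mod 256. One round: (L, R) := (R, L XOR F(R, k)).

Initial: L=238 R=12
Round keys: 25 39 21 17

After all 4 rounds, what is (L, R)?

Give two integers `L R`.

Round 1 (k=25): L=12 R=221
Round 2 (k=39): L=221 R=190
Round 3 (k=21): L=190 R=64
Round 4 (k=17): L=64 R=249

Answer: 64 249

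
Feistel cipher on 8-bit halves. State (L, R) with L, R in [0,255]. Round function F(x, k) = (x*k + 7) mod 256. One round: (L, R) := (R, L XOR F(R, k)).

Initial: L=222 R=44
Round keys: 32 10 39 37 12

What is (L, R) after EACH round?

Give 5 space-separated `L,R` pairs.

Answer: 44,89 89,173 173,59 59,35 35,144

Derivation:
Round 1 (k=32): L=44 R=89
Round 2 (k=10): L=89 R=173
Round 3 (k=39): L=173 R=59
Round 4 (k=37): L=59 R=35
Round 5 (k=12): L=35 R=144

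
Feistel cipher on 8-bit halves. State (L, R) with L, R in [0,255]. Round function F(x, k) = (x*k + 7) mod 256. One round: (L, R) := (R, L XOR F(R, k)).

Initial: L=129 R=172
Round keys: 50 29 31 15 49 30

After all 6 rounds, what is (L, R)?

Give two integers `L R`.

Answer: 13 67

Derivation:
Round 1 (k=50): L=172 R=30
Round 2 (k=29): L=30 R=193
Round 3 (k=31): L=193 R=120
Round 4 (k=15): L=120 R=206
Round 5 (k=49): L=206 R=13
Round 6 (k=30): L=13 R=67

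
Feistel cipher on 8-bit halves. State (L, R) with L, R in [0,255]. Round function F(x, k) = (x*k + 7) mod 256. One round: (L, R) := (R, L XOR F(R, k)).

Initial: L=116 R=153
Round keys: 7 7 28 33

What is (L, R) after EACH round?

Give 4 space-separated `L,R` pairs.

Answer: 153,66 66,76 76,21 21,240

Derivation:
Round 1 (k=7): L=153 R=66
Round 2 (k=7): L=66 R=76
Round 3 (k=28): L=76 R=21
Round 4 (k=33): L=21 R=240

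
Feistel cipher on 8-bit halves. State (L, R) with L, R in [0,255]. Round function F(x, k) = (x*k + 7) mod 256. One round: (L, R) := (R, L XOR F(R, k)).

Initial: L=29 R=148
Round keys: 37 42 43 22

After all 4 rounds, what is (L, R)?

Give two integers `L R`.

Answer: 242 36

Derivation:
Round 1 (k=37): L=148 R=118
Round 2 (k=42): L=118 R=247
Round 3 (k=43): L=247 R=242
Round 4 (k=22): L=242 R=36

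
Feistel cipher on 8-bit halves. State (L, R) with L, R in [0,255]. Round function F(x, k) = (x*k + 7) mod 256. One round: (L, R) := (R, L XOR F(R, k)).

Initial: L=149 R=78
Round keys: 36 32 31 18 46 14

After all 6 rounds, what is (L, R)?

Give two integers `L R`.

Round 1 (k=36): L=78 R=106
Round 2 (k=32): L=106 R=9
Round 3 (k=31): L=9 R=116
Round 4 (k=18): L=116 R=38
Round 5 (k=46): L=38 R=175
Round 6 (k=14): L=175 R=191

Answer: 175 191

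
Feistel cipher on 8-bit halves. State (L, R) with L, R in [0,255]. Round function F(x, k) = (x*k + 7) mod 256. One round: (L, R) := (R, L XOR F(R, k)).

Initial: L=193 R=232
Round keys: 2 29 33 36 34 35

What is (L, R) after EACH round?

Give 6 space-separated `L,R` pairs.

Round 1 (k=2): L=232 R=22
Round 2 (k=29): L=22 R=109
Round 3 (k=33): L=109 R=2
Round 4 (k=36): L=2 R=34
Round 5 (k=34): L=34 R=137
Round 6 (k=35): L=137 R=224

Answer: 232,22 22,109 109,2 2,34 34,137 137,224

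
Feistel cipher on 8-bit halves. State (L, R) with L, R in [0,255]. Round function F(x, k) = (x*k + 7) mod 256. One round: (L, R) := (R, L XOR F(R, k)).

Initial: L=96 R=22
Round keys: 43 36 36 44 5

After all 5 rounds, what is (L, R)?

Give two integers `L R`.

Answer: 194 19

Derivation:
Round 1 (k=43): L=22 R=217
Round 2 (k=36): L=217 R=157
Round 3 (k=36): L=157 R=194
Round 4 (k=44): L=194 R=194
Round 5 (k=5): L=194 R=19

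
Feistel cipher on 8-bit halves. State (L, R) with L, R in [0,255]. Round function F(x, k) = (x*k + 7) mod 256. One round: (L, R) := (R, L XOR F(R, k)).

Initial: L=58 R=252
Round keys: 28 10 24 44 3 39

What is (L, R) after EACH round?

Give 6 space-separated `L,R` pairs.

Round 1 (k=28): L=252 R=173
Round 2 (k=10): L=173 R=53
Round 3 (k=24): L=53 R=82
Round 4 (k=44): L=82 R=42
Round 5 (k=3): L=42 R=215
Round 6 (k=39): L=215 R=226

Answer: 252,173 173,53 53,82 82,42 42,215 215,226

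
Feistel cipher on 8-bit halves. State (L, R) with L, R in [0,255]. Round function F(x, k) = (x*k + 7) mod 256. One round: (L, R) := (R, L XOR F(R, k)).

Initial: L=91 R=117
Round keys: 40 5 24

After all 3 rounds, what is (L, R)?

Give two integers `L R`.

Round 1 (k=40): L=117 R=20
Round 2 (k=5): L=20 R=30
Round 3 (k=24): L=30 R=195

Answer: 30 195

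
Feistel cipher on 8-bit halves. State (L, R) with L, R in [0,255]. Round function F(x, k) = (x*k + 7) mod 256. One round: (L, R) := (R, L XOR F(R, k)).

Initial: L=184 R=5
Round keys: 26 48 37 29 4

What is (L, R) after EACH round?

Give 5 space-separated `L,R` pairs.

Round 1 (k=26): L=5 R=49
Round 2 (k=48): L=49 R=50
Round 3 (k=37): L=50 R=112
Round 4 (k=29): L=112 R=133
Round 5 (k=4): L=133 R=107

Answer: 5,49 49,50 50,112 112,133 133,107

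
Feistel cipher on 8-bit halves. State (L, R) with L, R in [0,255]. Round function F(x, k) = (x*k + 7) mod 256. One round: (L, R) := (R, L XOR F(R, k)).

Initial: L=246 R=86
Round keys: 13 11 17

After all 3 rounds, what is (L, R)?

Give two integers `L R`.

Round 1 (k=13): L=86 R=147
Round 2 (k=11): L=147 R=14
Round 3 (k=17): L=14 R=102

Answer: 14 102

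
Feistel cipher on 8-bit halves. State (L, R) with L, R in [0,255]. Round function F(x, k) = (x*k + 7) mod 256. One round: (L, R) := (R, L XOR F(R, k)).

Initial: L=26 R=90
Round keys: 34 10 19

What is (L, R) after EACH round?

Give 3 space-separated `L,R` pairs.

Answer: 90,225 225,139 139,185

Derivation:
Round 1 (k=34): L=90 R=225
Round 2 (k=10): L=225 R=139
Round 3 (k=19): L=139 R=185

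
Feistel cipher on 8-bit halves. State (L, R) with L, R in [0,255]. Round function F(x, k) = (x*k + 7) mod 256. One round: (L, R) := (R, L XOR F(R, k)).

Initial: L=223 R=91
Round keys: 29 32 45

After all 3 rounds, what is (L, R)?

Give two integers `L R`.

Answer: 124 90

Derivation:
Round 1 (k=29): L=91 R=137
Round 2 (k=32): L=137 R=124
Round 3 (k=45): L=124 R=90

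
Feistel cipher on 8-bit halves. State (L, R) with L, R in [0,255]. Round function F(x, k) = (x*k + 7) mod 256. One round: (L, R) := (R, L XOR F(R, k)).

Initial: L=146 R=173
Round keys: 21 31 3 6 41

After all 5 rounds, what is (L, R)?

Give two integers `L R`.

Round 1 (k=21): L=173 R=170
Round 2 (k=31): L=170 R=48
Round 3 (k=3): L=48 R=61
Round 4 (k=6): L=61 R=69
Round 5 (k=41): L=69 R=41

Answer: 69 41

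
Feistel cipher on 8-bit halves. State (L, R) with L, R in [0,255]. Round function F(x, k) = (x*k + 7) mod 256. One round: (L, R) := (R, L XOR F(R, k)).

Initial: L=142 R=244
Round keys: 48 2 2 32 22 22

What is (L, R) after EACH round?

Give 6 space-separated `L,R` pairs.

Round 1 (k=48): L=244 R=73
Round 2 (k=2): L=73 R=109
Round 3 (k=2): L=109 R=168
Round 4 (k=32): L=168 R=106
Round 5 (k=22): L=106 R=139
Round 6 (k=22): L=139 R=147

Answer: 244,73 73,109 109,168 168,106 106,139 139,147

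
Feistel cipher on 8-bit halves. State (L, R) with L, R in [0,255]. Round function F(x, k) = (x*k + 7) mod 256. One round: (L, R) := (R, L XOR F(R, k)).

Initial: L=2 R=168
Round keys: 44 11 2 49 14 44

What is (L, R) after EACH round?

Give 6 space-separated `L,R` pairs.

Round 1 (k=44): L=168 R=229
Round 2 (k=11): L=229 R=118
Round 3 (k=2): L=118 R=22
Round 4 (k=49): L=22 R=75
Round 5 (k=14): L=75 R=55
Round 6 (k=44): L=55 R=48

Answer: 168,229 229,118 118,22 22,75 75,55 55,48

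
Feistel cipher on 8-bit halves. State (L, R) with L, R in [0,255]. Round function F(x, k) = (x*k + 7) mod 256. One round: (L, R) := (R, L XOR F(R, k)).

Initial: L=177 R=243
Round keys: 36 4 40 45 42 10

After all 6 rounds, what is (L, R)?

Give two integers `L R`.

Answer: 106 159

Derivation:
Round 1 (k=36): L=243 R=130
Round 2 (k=4): L=130 R=252
Round 3 (k=40): L=252 R=229
Round 4 (k=45): L=229 R=180
Round 5 (k=42): L=180 R=106
Round 6 (k=10): L=106 R=159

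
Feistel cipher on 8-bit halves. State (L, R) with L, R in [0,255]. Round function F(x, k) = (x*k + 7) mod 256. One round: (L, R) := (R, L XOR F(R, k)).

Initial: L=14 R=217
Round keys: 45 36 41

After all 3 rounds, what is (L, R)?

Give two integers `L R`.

Answer: 22 175

Derivation:
Round 1 (k=45): L=217 R=34
Round 2 (k=36): L=34 R=22
Round 3 (k=41): L=22 R=175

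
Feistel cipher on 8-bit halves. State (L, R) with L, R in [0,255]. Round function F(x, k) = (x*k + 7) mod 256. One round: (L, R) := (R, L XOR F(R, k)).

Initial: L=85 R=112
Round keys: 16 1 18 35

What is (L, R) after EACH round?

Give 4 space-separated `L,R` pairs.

Answer: 112,82 82,41 41,187 187,177

Derivation:
Round 1 (k=16): L=112 R=82
Round 2 (k=1): L=82 R=41
Round 3 (k=18): L=41 R=187
Round 4 (k=35): L=187 R=177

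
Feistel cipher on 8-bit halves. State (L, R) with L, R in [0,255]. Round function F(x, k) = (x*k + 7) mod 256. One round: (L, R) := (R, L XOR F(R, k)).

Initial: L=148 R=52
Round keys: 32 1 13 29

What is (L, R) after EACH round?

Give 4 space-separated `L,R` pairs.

Answer: 52,19 19,46 46,78 78,243

Derivation:
Round 1 (k=32): L=52 R=19
Round 2 (k=1): L=19 R=46
Round 3 (k=13): L=46 R=78
Round 4 (k=29): L=78 R=243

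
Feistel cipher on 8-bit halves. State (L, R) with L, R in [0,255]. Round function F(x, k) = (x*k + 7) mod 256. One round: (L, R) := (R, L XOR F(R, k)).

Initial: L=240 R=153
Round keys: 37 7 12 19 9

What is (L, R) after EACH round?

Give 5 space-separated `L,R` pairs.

Round 1 (k=37): L=153 R=212
Round 2 (k=7): L=212 R=74
Round 3 (k=12): L=74 R=171
Round 4 (k=19): L=171 R=242
Round 5 (k=9): L=242 R=34

Answer: 153,212 212,74 74,171 171,242 242,34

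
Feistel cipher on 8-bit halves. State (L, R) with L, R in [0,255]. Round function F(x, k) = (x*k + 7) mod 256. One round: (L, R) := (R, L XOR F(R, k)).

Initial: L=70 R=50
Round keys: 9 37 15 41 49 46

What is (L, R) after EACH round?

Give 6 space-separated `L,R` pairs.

Answer: 50,143 143,128 128,8 8,207 207,174 174,132

Derivation:
Round 1 (k=9): L=50 R=143
Round 2 (k=37): L=143 R=128
Round 3 (k=15): L=128 R=8
Round 4 (k=41): L=8 R=207
Round 5 (k=49): L=207 R=174
Round 6 (k=46): L=174 R=132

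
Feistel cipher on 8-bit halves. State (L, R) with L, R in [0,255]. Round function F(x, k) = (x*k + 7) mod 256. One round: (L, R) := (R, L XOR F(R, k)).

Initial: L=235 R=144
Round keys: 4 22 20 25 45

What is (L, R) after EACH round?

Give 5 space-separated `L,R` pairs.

Round 1 (k=4): L=144 R=172
Round 2 (k=22): L=172 R=95
Round 3 (k=20): L=95 R=223
Round 4 (k=25): L=223 R=145
Round 5 (k=45): L=145 R=91

Answer: 144,172 172,95 95,223 223,145 145,91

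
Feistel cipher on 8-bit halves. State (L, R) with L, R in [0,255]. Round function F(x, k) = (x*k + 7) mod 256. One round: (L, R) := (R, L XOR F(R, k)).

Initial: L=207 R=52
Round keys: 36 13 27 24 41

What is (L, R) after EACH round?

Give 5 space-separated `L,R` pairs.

Round 1 (k=36): L=52 R=152
Round 2 (k=13): L=152 R=139
Round 3 (k=27): L=139 R=40
Round 4 (k=24): L=40 R=76
Round 5 (k=41): L=76 R=27

Answer: 52,152 152,139 139,40 40,76 76,27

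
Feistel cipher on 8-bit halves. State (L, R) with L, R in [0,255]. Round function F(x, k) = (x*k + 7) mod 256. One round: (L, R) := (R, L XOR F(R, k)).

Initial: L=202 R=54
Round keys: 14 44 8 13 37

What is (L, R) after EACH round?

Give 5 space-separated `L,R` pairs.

Answer: 54,49 49,69 69,30 30,200 200,241

Derivation:
Round 1 (k=14): L=54 R=49
Round 2 (k=44): L=49 R=69
Round 3 (k=8): L=69 R=30
Round 4 (k=13): L=30 R=200
Round 5 (k=37): L=200 R=241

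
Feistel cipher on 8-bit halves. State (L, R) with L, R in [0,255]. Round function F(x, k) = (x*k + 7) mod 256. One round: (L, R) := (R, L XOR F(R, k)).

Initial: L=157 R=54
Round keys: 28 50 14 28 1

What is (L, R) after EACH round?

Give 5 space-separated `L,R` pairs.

Round 1 (k=28): L=54 R=114
Round 2 (k=50): L=114 R=125
Round 3 (k=14): L=125 R=175
Round 4 (k=28): L=175 R=86
Round 5 (k=1): L=86 R=242

Answer: 54,114 114,125 125,175 175,86 86,242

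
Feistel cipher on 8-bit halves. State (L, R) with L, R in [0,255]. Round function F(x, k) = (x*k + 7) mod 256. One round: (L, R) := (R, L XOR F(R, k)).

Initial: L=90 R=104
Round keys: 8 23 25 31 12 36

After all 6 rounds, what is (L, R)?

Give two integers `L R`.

Answer: 79 66

Derivation:
Round 1 (k=8): L=104 R=29
Round 2 (k=23): L=29 R=202
Round 3 (k=25): L=202 R=220
Round 4 (k=31): L=220 R=97
Round 5 (k=12): L=97 R=79
Round 6 (k=36): L=79 R=66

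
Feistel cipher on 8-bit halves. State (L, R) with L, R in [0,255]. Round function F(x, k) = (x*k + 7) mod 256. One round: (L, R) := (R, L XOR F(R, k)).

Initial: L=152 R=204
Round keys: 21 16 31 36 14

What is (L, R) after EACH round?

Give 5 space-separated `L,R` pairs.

Answer: 204,91 91,123 123,183 183,184 184,160

Derivation:
Round 1 (k=21): L=204 R=91
Round 2 (k=16): L=91 R=123
Round 3 (k=31): L=123 R=183
Round 4 (k=36): L=183 R=184
Round 5 (k=14): L=184 R=160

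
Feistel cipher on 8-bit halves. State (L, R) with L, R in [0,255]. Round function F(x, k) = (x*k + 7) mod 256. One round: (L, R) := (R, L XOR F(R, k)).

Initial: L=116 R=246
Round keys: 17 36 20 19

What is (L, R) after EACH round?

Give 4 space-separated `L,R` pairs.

Round 1 (k=17): L=246 R=41
Round 2 (k=36): L=41 R=61
Round 3 (k=20): L=61 R=226
Round 4 (k=19): L=226 R=240

Answer: 246,41 41,61 61,226 226,240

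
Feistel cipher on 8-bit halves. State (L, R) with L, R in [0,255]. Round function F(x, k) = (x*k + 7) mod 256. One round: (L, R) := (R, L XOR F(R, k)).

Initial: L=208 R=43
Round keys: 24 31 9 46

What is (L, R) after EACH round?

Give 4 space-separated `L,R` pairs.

Round 1 (k=24): L=43 R=223
Round 2 (k=31): L=223 R=35
Round 3 (k=9): L=35 R=157
Round 4 (k=46): L=157 R=30

Answer: 43,223 223,35 35,157 157,30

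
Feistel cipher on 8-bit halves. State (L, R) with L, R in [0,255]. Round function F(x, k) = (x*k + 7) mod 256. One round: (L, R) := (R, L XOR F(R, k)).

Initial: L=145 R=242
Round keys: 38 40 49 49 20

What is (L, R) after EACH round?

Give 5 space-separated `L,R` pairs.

Answer: 242,98 98,165 165,254 254,0 0,249

Derivation:
Round 1 (k=38): L=242 R=98
Round 2 (k=40): L=98 R=165
Round 3 (k=49): L=165 R=254
Round 4 (k=49): L=254 R=0
Round 5 (k=20): L=0 R=249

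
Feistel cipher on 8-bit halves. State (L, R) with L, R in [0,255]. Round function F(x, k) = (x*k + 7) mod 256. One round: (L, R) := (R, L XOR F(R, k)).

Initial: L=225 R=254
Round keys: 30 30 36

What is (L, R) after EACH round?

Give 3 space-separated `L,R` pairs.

Round 1 (k=30): L=254 R=42
Round 2 (k=30): L=42 R=13
Round 3 (k=36): L=13 R=241

Answer: 254,42 42,13 13,241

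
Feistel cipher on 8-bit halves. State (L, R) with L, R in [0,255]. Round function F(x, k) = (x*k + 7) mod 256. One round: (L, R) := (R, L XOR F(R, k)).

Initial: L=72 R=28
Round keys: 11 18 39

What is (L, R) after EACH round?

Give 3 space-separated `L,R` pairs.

Answer: 28,115 115,1 1,93

Derivation:
Round 1 (k=11): L=28 R=115
Round 2 (k=18): L=115 R=1
Round 3 (k=39): L=1 R=93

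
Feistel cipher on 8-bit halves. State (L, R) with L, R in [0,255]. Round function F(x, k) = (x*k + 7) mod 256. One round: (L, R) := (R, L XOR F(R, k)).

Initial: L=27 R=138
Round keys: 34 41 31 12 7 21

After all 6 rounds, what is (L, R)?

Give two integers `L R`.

Answer: 63 192

Derivation:
Round 1 (k=34): L=138 R=64
Round 2 (k=41): L=64 R=205
Round 3 (k=31): L=205 R=154
Round 4 (k=12): L=154 R=242
Round 5 (k=7): L=242 R=63
Round 6 (k=21): L=63 R=192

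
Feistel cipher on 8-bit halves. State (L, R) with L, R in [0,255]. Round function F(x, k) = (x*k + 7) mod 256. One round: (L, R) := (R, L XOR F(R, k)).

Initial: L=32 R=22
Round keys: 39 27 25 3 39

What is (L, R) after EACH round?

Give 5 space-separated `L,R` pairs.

Round 1 (k=39): L=22 R=65
Round 2 (k=27): L=65 R=244
Round 3 (k=25): L=244 R=154
Round 4 (k=3): L=154 R=33
Round 5 (k=39): L=33 R=148

Answer: 22,65 65,244 244,154 154,33 33,148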